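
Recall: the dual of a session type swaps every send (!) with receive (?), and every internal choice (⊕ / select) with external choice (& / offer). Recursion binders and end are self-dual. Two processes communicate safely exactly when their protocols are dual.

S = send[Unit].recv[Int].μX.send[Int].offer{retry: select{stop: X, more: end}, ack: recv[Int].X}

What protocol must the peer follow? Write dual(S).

recv[Unit].send[Int].μX.recv[Int].select{retry: offer{stop: X, more: end}, ack: send[Int].X}

send[Unit] → recv[Unit]
  recv[Int] → send[Int]
    μX → μX  (rec unchanged)
      send[Int] → recv[Int]
        offer{retry,ack} → select{retry,ack}  (offer→select)
          [retry]
            select{stop,more} → offer{stop,more}  (⊕→&)
              [stop]
                X ↦ X
              [more]
                end ↦ end
          [ack]
            recv[Int] → send[Int]
              X ↦ X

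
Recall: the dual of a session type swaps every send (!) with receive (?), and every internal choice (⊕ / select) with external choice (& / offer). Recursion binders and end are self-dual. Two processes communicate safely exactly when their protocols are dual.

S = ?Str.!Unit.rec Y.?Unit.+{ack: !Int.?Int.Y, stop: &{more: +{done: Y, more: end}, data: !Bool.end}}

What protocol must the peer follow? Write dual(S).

?Str ↦ !Str
  !Unit ↦ ?Unit
    rec Y ↦ rec Y  (rec unchanged)
      ?Unit ↦ !Unit
        +{ack,stop} ↦ &{ack,stop}  (⊕→&)
          • ack:
            !Int ↦ ?Int
              ?Int ↦ !Int
                Y self-dual
          • stop:
            &{more,data} ↦ +{more,data}  (&→⊕)
              • more:
                +{done,more} ↦ &{done,more}  (⊕→&)
                  • done:
                    Y self-dual
                  • more:
                    end self-dual
              • data:
                !Bool ↦ ?Bool
                  end self-dual

!Str.?Unit.rec Y.!Unit.&{ack: ?Int.!Int.Y, stop: +{more: &{done: Y, more: end}, data: ?Bool.end}}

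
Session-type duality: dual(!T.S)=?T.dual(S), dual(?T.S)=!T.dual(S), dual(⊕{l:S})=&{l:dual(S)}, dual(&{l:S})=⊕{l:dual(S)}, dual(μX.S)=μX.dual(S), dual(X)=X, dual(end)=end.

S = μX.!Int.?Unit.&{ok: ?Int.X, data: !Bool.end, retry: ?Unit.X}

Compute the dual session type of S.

μX.?Int.!Unit.⊕{ok: !Int.X, data: ?Bool.end, retry: !Unit.X}

μX ↦ μX  (rec unchanged)
  !Int ↦ ?Int
    ?Unit ↦ !Unit
      &{ok,data,retry} ↦ ⊕{ok,data,retry}  (external→internal)
        [ok]
          ?Int ↦ !Int
            X self-dual
        [data]
          !Bool ↦ ?Bool
            end self-dual
        [retry]
          ?Unit ↦ !Unit
            X self-dual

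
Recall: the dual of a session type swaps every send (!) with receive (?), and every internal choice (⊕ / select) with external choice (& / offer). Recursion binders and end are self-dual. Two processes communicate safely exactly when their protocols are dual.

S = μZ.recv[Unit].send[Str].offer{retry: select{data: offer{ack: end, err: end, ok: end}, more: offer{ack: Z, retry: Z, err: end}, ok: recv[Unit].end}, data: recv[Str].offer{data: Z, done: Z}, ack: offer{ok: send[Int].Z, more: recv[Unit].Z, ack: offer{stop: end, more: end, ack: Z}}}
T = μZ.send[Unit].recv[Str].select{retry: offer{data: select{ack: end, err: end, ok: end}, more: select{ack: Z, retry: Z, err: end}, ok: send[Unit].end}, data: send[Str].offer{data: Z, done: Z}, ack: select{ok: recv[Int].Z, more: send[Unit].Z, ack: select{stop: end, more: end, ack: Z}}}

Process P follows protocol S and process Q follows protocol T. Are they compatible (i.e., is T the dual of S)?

NO

μZ vs μZ  ok (rec unchanged)
  recv[Unit] vs send[Unit]  ok
    send[Str] vs recv[Str]  ok
      offer{retry,data,ack} vs select{retry,data,ack}  ok label sets agree
        [retry]
          select{data,more,ok} vs offer{data,more,ok}  ok label sets agree
            [data]
              offer{ack,err,ok} vs select{ack,err,ok}  ok label sets agree
                [ack]
                  end vs end  ok
                [err]
                  end vs end  ok
                [ok]
                  end vs end  ok
            [more]
              offer{ack,retry,err} vs select{ack,retry,err}  ok label sets agree
                [ack]
                  Z vs Z  ok
                [retry]
                  Z vs Z  ok
                [err]
                  end vs end  ok
            [ok]
              recv[Unit] vs send[Unit]  ok
                end vs end  ok
        [data]
          recv[Str] vs send[Str]  ok
            offer{data,done} vs offer{data,done}  ✗ choice polarity not flipped — not dual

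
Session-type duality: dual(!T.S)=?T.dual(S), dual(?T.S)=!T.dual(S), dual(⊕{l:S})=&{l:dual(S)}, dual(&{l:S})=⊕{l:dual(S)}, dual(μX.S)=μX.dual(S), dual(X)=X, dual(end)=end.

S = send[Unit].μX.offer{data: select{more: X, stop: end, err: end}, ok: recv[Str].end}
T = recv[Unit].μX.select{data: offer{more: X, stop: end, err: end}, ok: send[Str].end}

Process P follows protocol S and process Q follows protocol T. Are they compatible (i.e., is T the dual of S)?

YES

send[Unit] ‖ recv[Unit]  match
  μX ‖ μX  match (binder kept)
    offer{data,ok} ‖ select{data,ok}  match same labels
      [data]
        select{more,stop,err} ‖ offer{more,stop,err}  match same labels
          [more]
            X ‖ X  match
          [stop]
            end ‖ end  match
          [err]
            end ‖ end  match
      [ok]
        recv[Str] ‖ send[Str]  match
          end ‖ end  match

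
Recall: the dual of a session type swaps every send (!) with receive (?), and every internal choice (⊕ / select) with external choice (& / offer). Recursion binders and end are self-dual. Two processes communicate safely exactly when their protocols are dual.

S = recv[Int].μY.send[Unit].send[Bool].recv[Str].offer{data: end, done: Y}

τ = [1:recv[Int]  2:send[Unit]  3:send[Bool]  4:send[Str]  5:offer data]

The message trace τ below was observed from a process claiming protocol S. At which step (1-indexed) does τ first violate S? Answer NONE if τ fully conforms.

4

step 1: recv[Int]  ok  now at μY.…
step 2: send[Unit]  ok  now at send[Bool].recv[Str].offer{data: end, done: μY.…}
step 3: send[Bool]  ok  now at recv[Str].offer{data: end, done: μY.…}
step 4: got send[Str], protocol expects recv[Str]  ✗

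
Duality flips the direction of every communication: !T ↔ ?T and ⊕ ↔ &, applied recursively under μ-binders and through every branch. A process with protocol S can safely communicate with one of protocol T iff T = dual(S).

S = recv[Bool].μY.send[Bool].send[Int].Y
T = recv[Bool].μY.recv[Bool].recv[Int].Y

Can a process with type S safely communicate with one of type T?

NO

recv[Bool] | recv[Bool]  ✗ same direction on both sides — not dual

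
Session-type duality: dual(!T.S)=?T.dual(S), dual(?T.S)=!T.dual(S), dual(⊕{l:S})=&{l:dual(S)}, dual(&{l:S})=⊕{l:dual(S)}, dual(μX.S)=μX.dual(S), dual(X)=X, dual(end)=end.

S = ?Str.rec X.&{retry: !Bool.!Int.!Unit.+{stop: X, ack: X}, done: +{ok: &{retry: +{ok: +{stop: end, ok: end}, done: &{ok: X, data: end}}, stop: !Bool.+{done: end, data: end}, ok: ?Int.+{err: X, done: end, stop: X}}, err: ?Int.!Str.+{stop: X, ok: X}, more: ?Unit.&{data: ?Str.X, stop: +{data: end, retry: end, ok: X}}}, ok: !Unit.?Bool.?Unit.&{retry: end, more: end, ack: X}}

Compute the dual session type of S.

!Str.rec X.+{retry: ?Bool.?Int.?Unit.&{stop: X, ack: X}, done: &{ok: +{retry: &{ok: &{stop: end, ok: end}, done: +{ok: X, data: end}}, stop: ?Bool.&{done: end, data: end}, ok: !Int.&{err: X, done: end, stop: X}}, err: !Int.?Str.&{stop: X, ok: X}, more: !Unit.+{data: !Str.X, stop: &{data: end, retry: end, ok: X}}}, ok: ?Unit.!Bool.!Unit.+{retry: end, more: end, ack: X}}

?Str ↦ !Str
  rec X ↦ rec X  (μ self-dual)
    &{retry,done,ok} ↦ +{retry,done,ok}  (offer→select)
      case retry:
        !Bool ↦ ?Bool
          !Int ↦ ?Int
            !Unit ↦ ?Unit
              +{stop,ack} ↦ &{stop,ack}  (internal→external)
                case stop:
                  X self-dual
                case ack:
                  X self-dual
      case done:
        +{ok,err,more} ↦ &{ok,err,more}  (internal→external)
          case ok:
            &{retry,stop,ok} ↦ +{retry,stop,ok}  (offer→select)
              case retry:
                +{ok,done} ↦ &{ok,done}  (internal→external)
                  case ok:
                    +{stop,ok} ↦ &{stop,ok}  (internal→external)
                      case stop:
                        end self-dual
                      case ok:
                        end self-dual
                  case done:
                    &{ok,data} ↦ +{ok,data}  (offer→select)
                      case ok:
                        X self-dual
                      case data:
                        end self-dual
              case stop:
                !Bool ↦ ?Bool
                  +{done,data} ↦ &{done,data}  (internal→external)
                    case done:
                      end self-dual
                    case data:
                      end self-dual
              case ok:
                ?Int ↦ !Int
                  +{err,done,stop} ↦ &{err,done,stop}  (internal→external)
                    case err:
                      X self-dual
                    case done:
                      end self-dual
                    case stop:
                      X self-dual
          case err:
            ?Int ↦ !Int
              !Str ↦ ?Str
                +{stop,ok} ↦ &{stop,ok}  (internal→external)
                  case stop:
                    X self-dual
                  case ok:
                    X self-dual
          case more:
            ?Unit ↦ !Unit
              &{data,stop} ↦ +{data,stop}  (offer→select)
                case data:
                  ?Str ↦ !Str
                    X self-dual
                case stop:
                  +{data,retry,ok} ↦ &{data,retry,ok}  (internal→external)
                    case data:
                      end self-dual
                    case retry:
                      end self-dual
                    case ok:
                      X self-dual
      case ok:
        !Unit ↦ ?Unit
          ?Bool ↦ !Bool
            ?Unit ↦ !Unit
              &{retry,more,ack} ↦ +{retry,more,ack}  (offer→select)
                case retry:
                  end self-dual
                case more:
                  end self-dual
                case ack:
                  X self-dual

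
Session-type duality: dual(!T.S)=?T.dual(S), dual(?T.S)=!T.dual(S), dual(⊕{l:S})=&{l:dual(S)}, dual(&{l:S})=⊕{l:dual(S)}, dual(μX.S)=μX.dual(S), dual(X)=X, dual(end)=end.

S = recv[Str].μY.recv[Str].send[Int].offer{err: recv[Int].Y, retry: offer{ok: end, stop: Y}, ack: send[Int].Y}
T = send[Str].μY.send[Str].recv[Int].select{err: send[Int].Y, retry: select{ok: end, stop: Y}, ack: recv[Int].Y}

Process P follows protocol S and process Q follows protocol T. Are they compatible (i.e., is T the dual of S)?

YES

recv[Str] vs send[Str]  ok
  μY vs μY  ok (rec unchanged)
    recv[Str] vs send[Str]  ok
      send[Int] vs recv[Int]  ok
        offer{err,retry,ack} vs select{err,retry,ack}  ok labels match
          case err:
            recv[Int] vs send[Int]  ok
              Y vs Y  ok
          case retry:
            offer{ok,stop} vs select{ok,stop}  ok labels match
              case ok:
                end vs end  ok
              case stop:
                Y vs Y  ok
          case ack:
            send[Int] vs recv[Int]  ok
              Y vs Y  ok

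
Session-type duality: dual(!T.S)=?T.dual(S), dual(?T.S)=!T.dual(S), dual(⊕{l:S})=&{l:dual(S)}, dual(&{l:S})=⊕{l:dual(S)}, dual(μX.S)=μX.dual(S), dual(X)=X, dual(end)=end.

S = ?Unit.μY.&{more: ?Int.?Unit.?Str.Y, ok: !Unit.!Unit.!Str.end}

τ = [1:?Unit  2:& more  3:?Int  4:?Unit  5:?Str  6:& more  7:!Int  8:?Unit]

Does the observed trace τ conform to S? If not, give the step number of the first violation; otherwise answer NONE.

7

step 1: ?Unit  match  now at μY.…
step 2: & more  match  now at ?Int.?Unit.?Str.μY.…
step 3: ?Int  match  now at ?Unit.?Str.μY.…
step 4: ?Unit  match  now at ?Str.μY.…
step 5: ?Str  match  now at μY.…
step 6: & more  match  now at ?Int.?Unit.?Str.μY.…
step 7: got !Int, protocol expects ?Int  ✗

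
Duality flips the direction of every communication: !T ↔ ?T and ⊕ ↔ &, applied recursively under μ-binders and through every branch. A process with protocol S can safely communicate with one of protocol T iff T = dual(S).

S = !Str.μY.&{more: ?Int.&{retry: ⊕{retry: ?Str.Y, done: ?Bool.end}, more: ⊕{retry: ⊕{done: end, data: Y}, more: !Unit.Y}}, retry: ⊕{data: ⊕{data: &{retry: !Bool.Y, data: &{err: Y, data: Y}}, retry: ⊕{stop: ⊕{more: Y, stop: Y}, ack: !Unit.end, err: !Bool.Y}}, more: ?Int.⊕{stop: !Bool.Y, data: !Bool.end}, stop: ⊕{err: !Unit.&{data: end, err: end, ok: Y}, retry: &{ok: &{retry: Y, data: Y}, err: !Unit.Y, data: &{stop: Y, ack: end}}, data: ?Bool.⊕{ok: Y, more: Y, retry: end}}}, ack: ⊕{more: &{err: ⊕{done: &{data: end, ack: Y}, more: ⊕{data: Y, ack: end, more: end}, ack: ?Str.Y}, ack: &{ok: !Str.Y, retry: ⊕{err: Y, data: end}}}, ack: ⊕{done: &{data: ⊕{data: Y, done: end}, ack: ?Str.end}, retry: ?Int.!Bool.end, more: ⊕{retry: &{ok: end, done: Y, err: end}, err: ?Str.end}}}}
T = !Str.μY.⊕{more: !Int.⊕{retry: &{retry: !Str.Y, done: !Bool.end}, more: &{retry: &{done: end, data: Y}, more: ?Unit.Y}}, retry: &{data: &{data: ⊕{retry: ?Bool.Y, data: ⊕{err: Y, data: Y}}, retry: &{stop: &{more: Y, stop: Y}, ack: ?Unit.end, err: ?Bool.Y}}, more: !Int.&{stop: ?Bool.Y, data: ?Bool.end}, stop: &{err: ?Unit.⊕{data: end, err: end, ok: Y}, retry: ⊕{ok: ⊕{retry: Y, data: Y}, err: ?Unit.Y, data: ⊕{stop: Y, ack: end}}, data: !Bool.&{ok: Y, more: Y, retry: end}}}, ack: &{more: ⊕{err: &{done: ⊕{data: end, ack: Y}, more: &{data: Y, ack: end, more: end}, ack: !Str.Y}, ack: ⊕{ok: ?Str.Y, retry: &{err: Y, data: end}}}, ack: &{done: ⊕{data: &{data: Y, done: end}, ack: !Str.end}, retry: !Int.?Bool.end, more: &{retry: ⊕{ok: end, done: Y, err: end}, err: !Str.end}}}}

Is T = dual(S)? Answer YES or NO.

NO

!Str | !Str  ✗ same direction on both sides — not dual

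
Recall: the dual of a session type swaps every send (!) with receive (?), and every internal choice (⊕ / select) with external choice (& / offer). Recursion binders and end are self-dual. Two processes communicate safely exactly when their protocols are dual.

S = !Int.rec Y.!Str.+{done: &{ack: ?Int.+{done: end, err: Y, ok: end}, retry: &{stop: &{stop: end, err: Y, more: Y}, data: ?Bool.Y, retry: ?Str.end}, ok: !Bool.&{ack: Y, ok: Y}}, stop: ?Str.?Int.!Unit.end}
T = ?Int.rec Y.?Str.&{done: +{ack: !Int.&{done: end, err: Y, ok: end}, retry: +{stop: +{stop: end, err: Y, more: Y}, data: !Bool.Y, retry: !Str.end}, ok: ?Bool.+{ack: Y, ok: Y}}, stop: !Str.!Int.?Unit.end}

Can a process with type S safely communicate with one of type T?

YES

!Int ‖ ?Int  ok
  rec Y ‖ rec Y  ok (rec unchanged)
    !Str ‖ ?Str  ok
      +{done,stop} ‖ &{done,stop}  ok same labels
        [done]
          &{ack,retry,ok} ‖ +{ack,retry,ok}  ok same labels
            [ack]
              ?Int ‖ !Int  ok
                +{done,err,ok} ‖ &{done,err,ok}  ok same labels
                  [done]
                    end ‖ end  ok
                  [err]
                    Y ‖ Y  ok
                  [ok]
                    end ‖ end  ok
            [retry]
              &{stop,data,retry} ‖ +{stop,data,retry}  ok same labels
                [stop]
                  &{stop,err,more} ‖ +{stop,err,more}  ok same labels
                    [stop]
                      end ‖ end  ok
                    [err]
                      Y ‖ Y  ok
                    [more]
                      Y ‖ Y  ok
                [data]
                  ?Bool ‖ !Bool  ok
                    Y ‖ Y  ok
                [retry]
                  ?Str ‖ !Str  ok
                    end ‖ end  ok
            [ok]
              !Bool ‖ ?Bool  ok
                &{ack,ok} ‖ +{ack,ok}  ok same labels
                  [ack]
                    Y ‖ Y  ok
                  [ok]
                    Y ‖ Y  ok
        [stop]
          ?Str ‖ !Str  ok
            ?Int ‖ !Int  ok
              !Unit ‖ ?Unit  ok
                end ‖ end  ok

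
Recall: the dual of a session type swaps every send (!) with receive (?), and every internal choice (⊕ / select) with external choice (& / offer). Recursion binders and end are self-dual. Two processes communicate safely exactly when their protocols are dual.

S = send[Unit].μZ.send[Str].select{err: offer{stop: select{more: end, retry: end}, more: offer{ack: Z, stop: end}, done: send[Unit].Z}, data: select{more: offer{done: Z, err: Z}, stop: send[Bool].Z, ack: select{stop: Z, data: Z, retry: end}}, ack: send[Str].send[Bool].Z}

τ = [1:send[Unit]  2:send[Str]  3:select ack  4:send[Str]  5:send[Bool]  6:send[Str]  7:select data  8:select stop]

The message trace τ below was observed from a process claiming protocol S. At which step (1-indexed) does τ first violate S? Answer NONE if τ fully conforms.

@1 send[Unit]  match  cont: μZ.…
@2 send[Str]  match  cont: select{err: offer{stop: select{more: end, retry: end}, more: offer{ack: μZ.…, stop: end}, done: send[Unit].μZ.…}, data: select{more: offer{done: μZ.…, err: μZ.…}, stop: send[Bool].μZ.…, ack: select{stop: μZ.…, data: μZ.…, retry: end}}, ack: send[Str].send[Bool].μZ.…}
@3 select ack  match  cont: send[Str].send[Bool].μZ.…
@4 send[Str]  match  cont: send[Bool].μZ.…
@5 send[Bool]  match  cont: μZ.…
@6 send[Str]  match  cont: select{err: offer{stop: select{more: end, retry: end}, more: offer{ack: μZ.…, stop: end}, done: send[Unit].μZ.…}, data: select{more: offer{done: μZ.…, err: μZ.…}, stop: send[Bool].μZ.…, ack: select{stop: μZ.…, data: μZ.…, retry: end}}, ack: send[Str].send[Bool].μZ.…}
@7 select data  match  cont: select{more: offer{done: μZ.…, err: μZ.…}, stop: send[Bool].μZ.…, ack: select{stop: μZ.…, data: μZ.…, retry: end}}
@8 select stop  match  cont: send[Bool].μZ.…
τ conforms to S (length 8)

NONE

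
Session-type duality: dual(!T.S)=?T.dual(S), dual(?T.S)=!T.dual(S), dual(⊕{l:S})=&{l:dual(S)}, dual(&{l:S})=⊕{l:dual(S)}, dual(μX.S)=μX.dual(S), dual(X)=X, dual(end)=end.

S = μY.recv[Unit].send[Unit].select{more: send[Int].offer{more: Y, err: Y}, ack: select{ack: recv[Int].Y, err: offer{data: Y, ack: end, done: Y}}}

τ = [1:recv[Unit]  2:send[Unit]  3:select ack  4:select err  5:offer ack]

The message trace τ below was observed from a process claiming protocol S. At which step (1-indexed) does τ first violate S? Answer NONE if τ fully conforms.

NONE

[1] recv[Unit]  match  cont: send[Unit].select{more: send[Int].offer{more: μY.…, err: μY.…}, ack: select{ack: recv[Int].μY.…, err: offer{data: μY.…, ack: end, done: μY.…}}}
[2] send[Unit]  match  cont: select{more: send[Int].offer{more: μY.…, err: μY.…}, ack: select{ack: recv[Int].μY.…, err: offer{data: μY.…, ack: end, done: μY.…}}}
[3] select ack  match  cont: select{ack: recv[Int].μY.…, err: offer{data: μY.…, ack: end, done: μY.…}}
[4] select err  match  cont: offer{data: μY.…, ack: end, done: μY.…}
[5] offer ack  match  cont: end
τ conforms to S (length 5)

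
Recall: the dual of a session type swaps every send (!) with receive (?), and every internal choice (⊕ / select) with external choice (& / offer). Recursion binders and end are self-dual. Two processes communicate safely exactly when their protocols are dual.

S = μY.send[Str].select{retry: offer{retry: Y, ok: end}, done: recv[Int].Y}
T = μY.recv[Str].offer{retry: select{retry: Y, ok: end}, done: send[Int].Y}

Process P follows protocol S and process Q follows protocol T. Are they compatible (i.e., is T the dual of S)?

μY vs μY  ✓ (rec unchanged)
  send[Str] vs recv[Str]  ✓
    select{retry,done} vs offer{retry,done}  ✓ label sets agree
      [retry]
        offer{retry,ok} vs select{retry,ok}  ✓ label sets agree
          [retry]
            Y vs Y  ✓
          [ok]
            end vs end  ✓
      [done]
        recv[Int] vs send[Int]  ✓
          Y vs Y  ✓

YES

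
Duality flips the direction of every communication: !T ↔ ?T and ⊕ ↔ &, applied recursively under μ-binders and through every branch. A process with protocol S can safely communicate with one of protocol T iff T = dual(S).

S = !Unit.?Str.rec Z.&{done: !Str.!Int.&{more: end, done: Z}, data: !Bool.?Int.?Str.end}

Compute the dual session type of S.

?Unit.!Str.rec Z.+{done: ?Str.?Int.+{more: end, done: Z}, data: ?Bool.!Int.!Str.end}

!Unit → ?Unit
  ?Str → !Str
    rec Z → rec Z  (rec unchanged)
      &{done,data} → +{done,data}  (offer→select)
        • done:
          !Str → ?Str
            !Int → ?Int
              &{more,done} → +{more,done}  (offer→select)
                • more:
                  end ↦ end
                • done:
                  Z ↦ Z
        • data:
          !Bool → ?Bool
            ?Int → !Int
              ?Str → !Str
                end ↦ end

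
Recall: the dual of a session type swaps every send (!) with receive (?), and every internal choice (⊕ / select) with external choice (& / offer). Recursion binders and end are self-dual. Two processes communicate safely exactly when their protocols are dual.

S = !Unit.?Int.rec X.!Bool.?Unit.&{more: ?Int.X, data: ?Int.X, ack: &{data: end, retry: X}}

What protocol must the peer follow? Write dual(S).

?Unit.!Int.rec X.?Bool.!Unit.+{more: !Int.X, data: !Int.X, ack: +{data: end, retry: X}}

!Unit = ?Unit
  ?Int = !Int
    rec X = rec X  (binder kept)
      !Bool = ?Bool
        ?Unit = !Unit
          &{more,data,ack} = +{more,data,ack}  (&→⊕)
            • more:
              ?Int = !Int
                dual(X) = X
            • data:
              ?Int = !Int
                dual(X) = X
            • ack:
              &{data,retry} = +{data,retry}  (&→⊕)
                • data:
                  dual(end) = end
                • retry:
                  dual(X) = X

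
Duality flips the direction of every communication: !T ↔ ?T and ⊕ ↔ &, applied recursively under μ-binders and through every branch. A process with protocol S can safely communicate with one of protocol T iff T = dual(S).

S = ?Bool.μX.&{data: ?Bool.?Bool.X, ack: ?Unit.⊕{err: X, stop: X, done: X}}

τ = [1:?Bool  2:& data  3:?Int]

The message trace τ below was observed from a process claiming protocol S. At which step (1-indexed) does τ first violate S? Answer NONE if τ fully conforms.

[1] ?Bool  match  cont: μX.…
[2] & data  match  cont: ?Bool.?Bool.μX.…
[3] got ?Int, protocol expects ?Bool  ✗

3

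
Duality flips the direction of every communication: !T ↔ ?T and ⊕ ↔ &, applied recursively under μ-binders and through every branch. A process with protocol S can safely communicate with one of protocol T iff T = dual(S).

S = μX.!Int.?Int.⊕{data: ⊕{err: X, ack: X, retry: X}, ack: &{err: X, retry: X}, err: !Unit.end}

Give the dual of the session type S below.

μX = μX  (rec unchanged)
  !Int = ?Int
    ?Int = !Int
      ⊕{data,ack,err} = &{data,ack,err}  (select→offer)
        [data]
          ⊕{err,ack,retry} = &{err,ack,retry}  (select→offer)
            [err]
              X self-dual
            [ack]
              X self-dual
            [retry]
              X self-dual
        [ack]
          &{err,retry} = ⊕{err,retry}  (&→⊕)
            [err]
              X self-dual
            [retry]
              X self-dual
        [err]
          !Unit = ?Unit
            end self-dual

μX.?Int.!Int.&{data: &{err: X, ack: X, retry: X}, ack: ⊕{err: X, retry: X}, err: ?Unit.end}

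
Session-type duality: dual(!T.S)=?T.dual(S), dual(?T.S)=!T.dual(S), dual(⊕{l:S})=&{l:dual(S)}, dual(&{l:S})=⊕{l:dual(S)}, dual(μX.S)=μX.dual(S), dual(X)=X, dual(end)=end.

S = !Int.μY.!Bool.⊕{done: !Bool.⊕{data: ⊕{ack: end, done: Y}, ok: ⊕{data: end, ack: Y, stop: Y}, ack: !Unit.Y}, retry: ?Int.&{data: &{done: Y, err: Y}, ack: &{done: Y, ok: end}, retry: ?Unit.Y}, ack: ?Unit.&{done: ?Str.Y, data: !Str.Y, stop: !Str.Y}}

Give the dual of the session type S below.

!Int → ?Int
  μY → μY  (binder kept)
    !Bool → ?Bool
      ⊕{done,retry,ack} → &{done,retry,ack}  (internal→external)
        • done:
          !Bool → ?Bool
            ⊕{data,ok,ack} → &{data,ok,ack}  (internal→external)
              • data:
                ⊕{ack,done} → &{ack,done}  (internal→external)
                  • ack:
                    end self-dual
                  • done:
                    Y self-dual
              • ok:
                ⊕{data,ack,stop} → &{data,ack,stop}  (internal→external)
                  • data:
                    end self-dual
                  • ack:
                    Y self-dual
                  • stop:
                    Y self-dual
              • ack:
                !Unit → ?Unit
                  Y self-dual
        • retry:
          ?Int → !Int
            &{data,ack,retry} → ⊕{data,ack,retry}  (&→⊕)
              • data:
                &{done,err} → ⊕{done,err}  (&→⊕)
                  • done:
                    Y self-dual
                  • err:
                    Y self-dual
              • ack:
                &{done,ok} → ⊕{done,ok}  (&→⊕)
                  • done:
                    Y self-dual
                  • ok:
                    end self-dual
              • retry:
                ?Unit → !Unit
                  Y self-dual
        • ack:
          ?Unit → !Unit
            &{done,data,stop} → ⊕{done,data,stop}  (&→⊕)
              • done:
                ?Str → !Str
                  Y self-dual
              • data:
                !Str → ?Str
                  Y self-dual
              • stop:
                !Str → ?Str
                  Y self-dual

?Int.μY.?Bool.&{done: ?Bool.&{data: &{ack: end, done: Y}, ok: &{data: end, ack: Y, stop: Y}, ack: ?Unit.Y}, retry: !Int.⊕{data: ⊕{done: Y, err: Y}, ack: ⊕{done: Y, ok: end}, retry: !Unit.Y}, ack: !Unit.⊕{done: !Str.Y, data: ?Str.Y, stop: ?Str.Y}}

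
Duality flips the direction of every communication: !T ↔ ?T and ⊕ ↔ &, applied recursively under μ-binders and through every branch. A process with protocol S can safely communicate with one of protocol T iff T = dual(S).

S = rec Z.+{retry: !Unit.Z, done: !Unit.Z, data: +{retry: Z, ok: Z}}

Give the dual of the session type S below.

rec Z.&{retry: ?Unit.Z, done: ?Unit.Z, data: &{retry: Z, ok: Z}}

rec Z ↦ rec Z  (binder kept)
  +{retry,done,data} ↦ &{retry,done,data}  (internal→external)
    case retry:
      !Unit ↦ ?Unit
        Z ↦ Z
    case done:
      !Unit ↦ ?Unit
        Z ↦ Z
    case data:
      +{retry,ok} ↦ &{retry,ok}  (internal→external)
        case retry:
          Z ↦ Z
        case ok:
          Z ↦ Z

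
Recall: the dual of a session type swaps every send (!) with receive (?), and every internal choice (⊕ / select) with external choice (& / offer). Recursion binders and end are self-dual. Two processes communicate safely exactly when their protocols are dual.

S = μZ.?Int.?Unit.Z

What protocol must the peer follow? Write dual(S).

μZ.!Int.!Unit.Z

μZ ↦ μZ  (rec unchanged)
  ?Int ↦ !Int
    ?Unit ↦ !Unit
      Z ↦ Z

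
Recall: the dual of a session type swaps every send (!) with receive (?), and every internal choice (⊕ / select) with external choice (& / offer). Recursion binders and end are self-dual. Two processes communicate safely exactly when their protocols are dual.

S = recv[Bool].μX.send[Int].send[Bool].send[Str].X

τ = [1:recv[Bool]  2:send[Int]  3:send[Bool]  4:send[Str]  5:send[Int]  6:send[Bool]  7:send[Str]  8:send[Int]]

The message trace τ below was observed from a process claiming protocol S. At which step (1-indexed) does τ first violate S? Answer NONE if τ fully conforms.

@1 recv[Bool]  ok  state: μX.…
@2 send[Int]  ok  state: send[Bool].send[Str].μX.…
@3 send[Bool]  ok  state: send[Str].μX.…
@4 send[Str]  ok  state: μX.…
@5 send[Int]  ok  state: send[Bool].send[Str].μX.…
@6 send[Bool]  ok  state: send[Str].μX.…
@7 send[Str]  ok  state: μX.…
@8 send[Int]  ok  state: send[Bool].send[Str].μX.…
all 8 steps conform

NONE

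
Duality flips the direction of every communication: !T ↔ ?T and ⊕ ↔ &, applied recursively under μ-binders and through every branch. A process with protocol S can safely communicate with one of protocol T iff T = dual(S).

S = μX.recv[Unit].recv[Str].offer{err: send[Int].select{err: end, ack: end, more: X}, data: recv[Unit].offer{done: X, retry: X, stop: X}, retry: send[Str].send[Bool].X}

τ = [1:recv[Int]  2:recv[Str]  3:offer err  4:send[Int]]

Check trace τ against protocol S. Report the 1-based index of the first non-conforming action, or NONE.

1

step 1: got recv[Int], protocol expects recv[Unit]  ✗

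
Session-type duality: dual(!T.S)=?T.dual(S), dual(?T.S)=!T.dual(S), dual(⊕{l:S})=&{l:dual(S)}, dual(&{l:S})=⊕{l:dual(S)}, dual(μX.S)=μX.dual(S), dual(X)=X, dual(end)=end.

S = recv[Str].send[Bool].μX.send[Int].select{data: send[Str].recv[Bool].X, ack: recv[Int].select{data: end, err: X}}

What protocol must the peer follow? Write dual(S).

send[Str].recv[Bool].μX.recv[Int].offer{data: recv[Str].send[Bool].X, ack: send[Int].offer{data: end, err: X}}

recv[Str] → send[Str]
  send[Bool] → recv[Bool]
    μX → μX  (μ self-dual)
      send[Int] → recv[Int]
        select{data,ack} → offer{data,ack}  (internal→external)
          case data:
            send[Str] → recv[Str]
              recv[Bool] → send[Bool]
                X self-dual
          case ack:
            recv[Int] → send[Int]
              select{data,err} → offer{data,err}  (internal→external)
                case data:
                  end self-dual
                case err:
                  X self-dual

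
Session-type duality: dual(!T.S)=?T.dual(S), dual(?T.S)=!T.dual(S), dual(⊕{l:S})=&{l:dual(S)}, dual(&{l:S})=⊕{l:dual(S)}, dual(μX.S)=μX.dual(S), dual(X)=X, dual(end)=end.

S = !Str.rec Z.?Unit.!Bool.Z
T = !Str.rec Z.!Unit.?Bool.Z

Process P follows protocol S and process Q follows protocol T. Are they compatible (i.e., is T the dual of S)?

!Str vs !Str  ✗ same direction on both sides — not dual

NO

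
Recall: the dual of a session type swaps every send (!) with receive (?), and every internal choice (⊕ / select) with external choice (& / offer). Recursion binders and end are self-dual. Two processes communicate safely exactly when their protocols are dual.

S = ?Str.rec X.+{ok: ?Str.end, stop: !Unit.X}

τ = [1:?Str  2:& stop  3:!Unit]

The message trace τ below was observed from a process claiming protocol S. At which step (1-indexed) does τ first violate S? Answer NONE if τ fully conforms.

step 1: ?Str  ✓  now at rec X.…
step 2: got & stop, protocol expects + ok or + stop  ✗

2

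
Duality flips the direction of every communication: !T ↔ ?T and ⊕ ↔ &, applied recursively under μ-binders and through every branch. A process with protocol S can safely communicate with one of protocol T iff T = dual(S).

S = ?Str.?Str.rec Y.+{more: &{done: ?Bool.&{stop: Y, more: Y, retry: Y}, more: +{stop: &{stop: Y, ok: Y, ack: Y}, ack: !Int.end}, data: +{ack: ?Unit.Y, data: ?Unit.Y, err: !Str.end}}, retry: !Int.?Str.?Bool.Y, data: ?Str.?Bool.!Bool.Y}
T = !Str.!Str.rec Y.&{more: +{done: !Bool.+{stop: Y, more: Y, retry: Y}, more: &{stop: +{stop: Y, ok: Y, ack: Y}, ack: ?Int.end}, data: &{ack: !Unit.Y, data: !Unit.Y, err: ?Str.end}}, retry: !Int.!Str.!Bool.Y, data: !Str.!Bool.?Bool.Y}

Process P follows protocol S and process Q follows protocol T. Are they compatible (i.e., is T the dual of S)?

?Str vs !Str  ok
  ?Str vs !Str  ok
    rec Y vs rec Y  ok (binder kept)
      +{more,retry,data} vs &{more,retry,data}  ok label sets agree
        • more:
          &{done,more,data} vs +{done,more,data}  ok label sets agree
            • done:
              ?Bool vs !Bool  ok
                &{stop,more,retry} vs +{stop,more,retry}  ok label sets agree
                  • stop:
                    Y vs Y  ok
                  • more:
                    Y vs Y  ok
                  • retry:
                    Y vs Y  ok
            • more:
              +{stop,ack} vs &{stop,ack}  ok label sets agree
                • stop:
                  &{stop,ok,ack} vs +{stop,ok,ack}  ok label sets agree
                    • stop:
                      Y vs Y  ok
                    • ok:
                      Y vs Y  ok
                    • ack:
                      Y vs Y  ok
                • ack:
                  !Int vs ?Int  ok
                    end vs end  ok
            • data:
              +{ack,data,err} vs &{ack,data,err}  ok label sets agree
                • ack:
                  ?Unit vs !Unit  ok
                    Y vs Y  ok
                • data:
                  ?Unit vs !Unit  ok
                    Y vs Y  ok
                • err:
                  !Str vs ?Str  ok
                    end vs end  ok
        • retry:
          !Int vs !Int  ✗ same direction on both sides — not dual

NO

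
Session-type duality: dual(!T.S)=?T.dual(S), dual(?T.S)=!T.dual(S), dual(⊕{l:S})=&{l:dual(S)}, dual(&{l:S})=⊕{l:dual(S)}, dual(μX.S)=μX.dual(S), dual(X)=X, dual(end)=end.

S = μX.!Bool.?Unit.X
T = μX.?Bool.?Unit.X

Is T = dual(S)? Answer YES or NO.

μX ‖ μX  ok (binder kept)
  !Bool ‖ ?Bool  ok
    ?Unit ‖ ?Unit  ✗ same direction on both sides — not dual

NO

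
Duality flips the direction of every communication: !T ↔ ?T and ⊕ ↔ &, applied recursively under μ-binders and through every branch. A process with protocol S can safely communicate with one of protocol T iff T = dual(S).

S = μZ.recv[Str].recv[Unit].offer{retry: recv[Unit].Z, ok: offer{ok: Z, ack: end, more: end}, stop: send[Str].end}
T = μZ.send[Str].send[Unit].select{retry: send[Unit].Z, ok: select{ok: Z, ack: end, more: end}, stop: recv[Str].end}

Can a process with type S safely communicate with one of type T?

YES

μZ vs μZ  ✓ (binder kept)
  recv[Str] vs send[Str]  ✓
    recv[Unit] vs send[Unit]  ✓
      offer{retry,ok,stop} vs select{retry,ok,stop}  ✓ same labels
        • retry:
          recv[Unit] vs send[Unit]  ✓
            Z vs Z  ✓
        • ok:
          offer{ok,ack,more} vs select{ok,ack,more}  ✓ same labels
            • ok:
              Z vs Z  ✓
            • ack:
              end vs end  ✓
            • more:
              end vs end  ✓
        • stop:
          send[Str] vs recv[Str]  ✓
            end vs end  ✓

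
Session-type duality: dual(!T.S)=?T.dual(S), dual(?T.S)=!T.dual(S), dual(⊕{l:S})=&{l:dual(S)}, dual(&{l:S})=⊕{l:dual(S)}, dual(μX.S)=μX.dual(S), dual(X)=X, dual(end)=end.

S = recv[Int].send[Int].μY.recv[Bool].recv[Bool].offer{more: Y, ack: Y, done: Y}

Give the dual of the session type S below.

recv[Int] → send[Int]
  send[Int] → recv[Int]
    μY → μY  (μ self-dual)
      recv[Bool] → send[Bool]
        recv[Bool] → send[Bool]
          offer{more,ack,done} → select{more,ack,done}  (&→⊕)
            • more:
              dual(Y) = Y
            • ack:
              dual(Y) = Y
            • done:
              dual(Y) = Y

send[Int].recv[Int].μY.send[Bool].send[Bool].select{more: Y, ack: Y, done: Y}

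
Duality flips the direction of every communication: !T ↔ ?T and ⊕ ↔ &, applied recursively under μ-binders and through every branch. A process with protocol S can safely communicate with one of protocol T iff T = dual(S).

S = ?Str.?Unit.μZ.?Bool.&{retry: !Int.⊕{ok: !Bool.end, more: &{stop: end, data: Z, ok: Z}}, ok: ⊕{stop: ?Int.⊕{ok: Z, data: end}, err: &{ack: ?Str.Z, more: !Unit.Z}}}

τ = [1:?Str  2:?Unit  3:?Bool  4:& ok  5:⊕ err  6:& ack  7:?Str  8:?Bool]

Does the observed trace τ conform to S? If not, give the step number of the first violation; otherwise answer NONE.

NONE

[1] ?Str  match  state: ?Unit.μZ.…
[2] ?Unit  match  state: μZ.…
[3] ?Bool  match  state: &{retry: !Int.⊕{ok: !Bool.end, more: &{stop: end, data: μZ.…, ok: μZ.…}}, ok: ⊕{stop: ?Int.⊕{ok: μZ.…, data: end}, err: &{ack: ?Str.μZ.…, more: !Unit.μZ.…}}}
[4] & ok  match  state: ⊕{stop: ?Int.⊕{ok: μZ.…, data: end}, err: &{ack: ?Str.μZ.…, more: !Unit.μZ.…}}
[5] ⊕ err  match  state: &{ack: ?Str.μZ.…, more: !Unit.μZ.…}
[6] & ack  match  state: ?Str.μZ.…
[7] ?Str  match  state: μZ.…
[8] ?Bool  match  state: &{retry: !Int.⊕{ok: !Bool.end, more: &{stop: end, data: μZ.…, ok: μZ.…}}, ok: ⊕{stop: ?Int.⊕{ok: μZ.…, data: end}, err: &{ack: ?Str.μZ.…, more: !Unit.μZ.…}}}
trace exhausted — no violation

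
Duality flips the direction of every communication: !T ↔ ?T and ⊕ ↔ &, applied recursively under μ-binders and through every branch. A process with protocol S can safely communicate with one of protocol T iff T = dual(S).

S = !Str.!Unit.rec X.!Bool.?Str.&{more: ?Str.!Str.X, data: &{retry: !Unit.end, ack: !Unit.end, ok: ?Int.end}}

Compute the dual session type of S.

!Str = ?Str
  !Unit = ?Unit
    rec X = rec X  (μ self-dual)
      !Bool = ?Bool
        ?Str = !Str
          &{more,data} = +{more,data}  (offer→select)
            • more:
              ?Str = !Str
                !Str = ?Str
                  X ↦ X
            • data:
              &{retry,ack,ok} = +{retry,ack,ok}  (offer→select)
                • retry:
                  !Unit = ?Unit
                    end ↦ end
                • ack:
                  !Unit = ?Unit
                    end ↦ end
                • ok:
                  ?Int = !Int
                    end ↦ end

?Str.?Unit.rec X.?Bool.!Str.+{more: !Str.?Str.X, data: +{retry: ?Unit.end, ack: ?Unit.end, ok: !Int.end}}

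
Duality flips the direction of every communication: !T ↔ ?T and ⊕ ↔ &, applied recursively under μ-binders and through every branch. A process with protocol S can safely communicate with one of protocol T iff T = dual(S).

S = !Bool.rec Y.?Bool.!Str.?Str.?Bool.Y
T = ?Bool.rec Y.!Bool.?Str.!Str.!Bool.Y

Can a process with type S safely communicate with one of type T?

YES

!Bool ‖ ?Bool  match
  rec Y ‖ rec Y  match (rec unchanged)
    ?Bool ‖ !Bool  match
      !Str ‖ ?Str  match
        ?Str ‖ !Str  match
          ?Bool ‖ !Bool  match
            Y ‖ Y  match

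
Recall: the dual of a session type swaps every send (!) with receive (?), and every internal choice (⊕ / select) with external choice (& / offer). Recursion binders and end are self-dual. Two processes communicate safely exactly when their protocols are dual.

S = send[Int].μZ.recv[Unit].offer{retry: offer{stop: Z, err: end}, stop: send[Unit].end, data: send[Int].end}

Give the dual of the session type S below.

send[Int] ↦ recv[Int]
  μZ ↦ μZ  (binder kept)
    recv[Unit] ↦ send[Unit]
      offer{retry,stop,data} ↦ select{retry,stop,data}  (external→internal)
        [retry]
          offer{stop,err} ↦ select{stop,err}  (external→internal)
            [stop]
              Z ↦ Z
            [err]
              end ↦ end
        [stop]
          send[Unit] ↦ recv[Unit]
            end ↦ end
        [data]
          send[Int] ↦ recv[Int]
            end ↦ end

recv[Int].μZ.send[Unit].select{retry: select{stop: Z, err: end}, stop: recv[Unit].end, data: recv[Int].end}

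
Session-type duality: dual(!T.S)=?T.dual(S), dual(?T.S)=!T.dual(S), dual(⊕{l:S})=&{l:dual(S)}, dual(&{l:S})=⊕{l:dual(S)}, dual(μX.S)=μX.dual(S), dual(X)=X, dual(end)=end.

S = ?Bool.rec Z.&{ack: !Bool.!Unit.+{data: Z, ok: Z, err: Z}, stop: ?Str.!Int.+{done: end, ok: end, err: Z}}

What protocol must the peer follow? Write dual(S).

?Bool → !Bool
  rec Z → rec Z  (binder kept)
    &{ack,stop} → +{ack,stop}  (&→⊕)
      [ack]
        !Bool → ?Bool
          !Unit → ?Unit
            +{data,ok,err} → &{data,ok,err}  (select→offer)
              [data]
                Z ↦ Z
              [ok]
                Z ↦ Z
              [err]
                Z ↦ Z
      [stop]
        ?Str → !Str
          !Int → ?Int
            +{done,ok,err} → &{done,ok,err}  (select→offer)
              [done]
                end ↦ end
              [ok]
                end ↦ end
              [err]
                Z ↦ Z

!Bool.rec Z.+{ack: ?Bool.?Unit.&{data: Z, ok: Z, err: Z}, stop: !Str.?Int.&{done: end, ok: end, err: Z}}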